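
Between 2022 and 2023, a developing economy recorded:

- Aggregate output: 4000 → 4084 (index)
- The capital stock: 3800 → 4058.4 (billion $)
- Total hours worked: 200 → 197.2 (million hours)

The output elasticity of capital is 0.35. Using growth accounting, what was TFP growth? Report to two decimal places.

Aggregate output growth = (4084 − 4000) / 4000 = 2.1%.
The capital stock growth = (4058.4 − 3800) / 3800 = 6.8%.
Total hours worked growth = (197.2 − 200) / 200 = -1.4%.
Labor's share = 1 − 0.35 = 0.65.
The capital stock: 0.35 × 6.8 = 2.38 pp.
Total hours worked: 0.65 × (-1.4) = -0.91 pp.
TFP growth = 2.1 − 1.47 = 0.63%.

TFP growth was 0.63%.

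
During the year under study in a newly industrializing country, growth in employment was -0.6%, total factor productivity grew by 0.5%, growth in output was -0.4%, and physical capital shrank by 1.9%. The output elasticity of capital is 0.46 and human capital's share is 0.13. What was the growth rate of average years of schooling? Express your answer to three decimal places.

Labor's share = 1 − 0.46 − 0.13 = 0.41.
gY = gA + 0.46×(-1.9) + 0.41×(-0.6) + 0.13×g.
0.13×g = -0.4 − 0.5 + 1.12 = 0.22.
g = 0.22 / 0.13 = 1.69231%.

Average years of schooling grew 1.692%.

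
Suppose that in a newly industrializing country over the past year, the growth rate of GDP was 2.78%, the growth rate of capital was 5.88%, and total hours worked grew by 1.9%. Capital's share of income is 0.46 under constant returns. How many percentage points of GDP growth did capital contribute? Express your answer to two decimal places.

Contribution = share × growth = 0.46 × 5.88 = 2.7048 pp.

2.70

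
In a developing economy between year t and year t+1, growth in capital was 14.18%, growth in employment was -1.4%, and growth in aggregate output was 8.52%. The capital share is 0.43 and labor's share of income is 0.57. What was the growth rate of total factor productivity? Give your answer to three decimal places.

Labor's share = 1 − 0.43 = 0.57.
Capital: 0.43 × 14.18 = 6.0974 pp.
Employment: 0.57 × (-1.4) = -0.798 pp.
TFP growth = 8.52 − 5.2994 = 3.2206%.

3.221%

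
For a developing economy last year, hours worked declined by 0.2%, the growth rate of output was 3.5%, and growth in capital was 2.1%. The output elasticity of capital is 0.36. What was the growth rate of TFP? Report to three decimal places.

TFP grew 2.872%.

Labor's share = 1 − 0.36 = 0.64.
Capital: 0.36 × 2.1 = 0.756 pp.
Hours worked: 0.64 × (-0.2) = -0.128 pp.
TFP growth = 3.5 − 0.628 = 2.872%.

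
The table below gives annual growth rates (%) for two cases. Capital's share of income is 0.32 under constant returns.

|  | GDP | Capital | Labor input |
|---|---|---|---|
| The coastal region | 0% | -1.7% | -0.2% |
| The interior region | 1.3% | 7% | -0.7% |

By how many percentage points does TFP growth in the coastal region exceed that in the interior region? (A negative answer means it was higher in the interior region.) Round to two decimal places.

Labor's share = 1 − 0.32 = 0.68.
The coastal region: TFP = 0 + 0.544 + 0.136 = 0.68%.
The interior region: TFP = 1.3 − 2.24 + 0.476 = -0.464%.
Difference = 0.68 − (-0.464) = 1.144 pp.

1.14 percentage points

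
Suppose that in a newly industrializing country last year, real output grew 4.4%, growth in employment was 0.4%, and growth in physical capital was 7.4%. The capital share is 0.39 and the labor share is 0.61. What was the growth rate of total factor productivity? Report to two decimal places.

1.27%

Labor's share = 1 − 0.39 = 0.61.
Physical capital: 0.39 × 7.4 = 2.886 pp.
Employment: 0.61 × 0.4 = 0.244 pp.
TFP growth = 4.4 − 3.13 = 1.27%.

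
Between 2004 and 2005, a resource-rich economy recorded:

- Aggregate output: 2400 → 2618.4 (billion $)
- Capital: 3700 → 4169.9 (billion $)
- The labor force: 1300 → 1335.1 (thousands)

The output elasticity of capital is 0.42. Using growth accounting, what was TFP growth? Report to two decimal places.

Aggregate output growth = (2618.4 − 2400) / 2400 = 9.1%.
Capital growth = (4169.9 − 3700) / 3700 = 12.7%.
The labor force growth = (1335.1 − 1300) / 1300 = 2.7%.
Labor's share = 1 − 0.42 = 0.58.
Capital: 0.42 × 12.7 = 5.334 pp.
The labor force: 0.58 × 2.7 = 1.566 pp.
TFP growth = 9.1 − 6.9 = 2.2%.

2.20%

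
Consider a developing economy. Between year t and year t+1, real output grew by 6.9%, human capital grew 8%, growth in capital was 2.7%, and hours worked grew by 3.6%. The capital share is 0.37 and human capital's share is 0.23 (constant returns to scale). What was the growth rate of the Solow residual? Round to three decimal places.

The Solow residual growth was 2.621%.

Labor's share = 1 − 0.37 − 0.23 = 0.4.
Capital: 0.37 × 2.7 = 0.999 pp.
Human capital: 0.23 × 8 = 1.84 pp.
Hours worked: 0.4 × 3.6 = 1.44 pp.
TFP growth = 6.9 − 4.279 = 2.621%.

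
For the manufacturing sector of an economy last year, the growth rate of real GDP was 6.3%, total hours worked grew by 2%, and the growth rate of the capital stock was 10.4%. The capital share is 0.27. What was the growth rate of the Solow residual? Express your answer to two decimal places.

Labor's share = 1 − 0.27 = 0.73.
The capital stock: 0.27 × 10.4 = 2.808 pp.
Total hours worked: 0.73 × 2 = 1.46 pp.
TFP growth = 6.3 − 4.268 = 2.032%.

2.03%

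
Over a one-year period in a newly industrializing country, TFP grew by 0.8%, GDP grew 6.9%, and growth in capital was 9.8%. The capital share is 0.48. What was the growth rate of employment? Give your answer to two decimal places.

Labor's share = 1 − 0.48 = 0.52.
gY = gA + 0.48×9.8 + 0.52×g.
0.52×g = 6.9 − 0.8 − 4.704 = 1.396.
g = 1.396 / 0.52 = 2.6846%.

2.68%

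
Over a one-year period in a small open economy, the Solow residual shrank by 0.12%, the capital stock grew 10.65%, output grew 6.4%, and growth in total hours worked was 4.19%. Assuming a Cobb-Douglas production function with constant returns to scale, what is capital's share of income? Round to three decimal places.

Capital's share of income is 0.361.

gY = gA + α·gK + (1−α)·gL, so gY − gA − gL = α(gK − gL).
6.4 + 0.12 − 4.19 = α × (10.65 − 4.19).
2.33 = 6.46 α, so α = 0.36068.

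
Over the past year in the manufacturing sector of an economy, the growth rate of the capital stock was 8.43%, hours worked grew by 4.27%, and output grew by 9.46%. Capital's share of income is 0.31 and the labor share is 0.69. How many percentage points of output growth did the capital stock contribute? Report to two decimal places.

2.61 percentage points

Contribution = share × growth = 0.31 × 8.43 = 2.6133 pp.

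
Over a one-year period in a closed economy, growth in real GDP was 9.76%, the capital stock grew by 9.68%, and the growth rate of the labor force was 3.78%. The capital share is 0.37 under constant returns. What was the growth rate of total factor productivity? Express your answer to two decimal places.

Total factor productivity growth was 3.80%.

Labor's share = 1 − 0.37 = 0.63.
The capital stock: 0.37 × 9.68 = 3.5816 pp.
The labor force: 0.63 × 3.78 = 2.3814 pp.
TFP growth = 9.76 − 5.963 = 3.797%.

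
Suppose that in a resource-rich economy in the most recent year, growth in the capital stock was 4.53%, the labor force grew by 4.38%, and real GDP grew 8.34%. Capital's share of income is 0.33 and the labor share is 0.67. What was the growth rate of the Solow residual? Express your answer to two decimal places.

The Solow residual growth was 3.91%.

Labor's share = 1 − 0.33 = 0.67.
The capital stock: 0.33 × 4.53 = 1.4949 pp.
The labor force: 0.67 × 4.38 = 2.9346 pp.
TFP growth = 8.34 − 4.4295 = 3.9105%.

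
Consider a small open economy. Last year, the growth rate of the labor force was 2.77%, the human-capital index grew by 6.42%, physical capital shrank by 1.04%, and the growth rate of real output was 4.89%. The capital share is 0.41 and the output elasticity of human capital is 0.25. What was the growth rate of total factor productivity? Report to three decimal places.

Labor's share = 1 − 0.41 − 0.25 = 0.34.
Physical capital: 0.41 × (-1.04) = -0.4264 pp.
The human-capital index: 0.25 × 6.42 = 1.605 pp.
The labor force: 0.34 × 2.77 = 0.9418 pp.
TFP growth = 4.89 − 2.1204 = 2.7696%.

2.770%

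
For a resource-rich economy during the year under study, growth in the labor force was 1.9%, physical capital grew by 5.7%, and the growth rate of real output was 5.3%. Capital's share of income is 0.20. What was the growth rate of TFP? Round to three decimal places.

TFP grew 2.640%.

Labor's share = 1 − 0.2 = 0.8.
Physical capital: 0.2 × 5.7 = 1.14 pp.
The labor force: 0.8 × 1.9 = 1.52 pp.
TFP growth = 5.3 − 2.66 = 2.64%.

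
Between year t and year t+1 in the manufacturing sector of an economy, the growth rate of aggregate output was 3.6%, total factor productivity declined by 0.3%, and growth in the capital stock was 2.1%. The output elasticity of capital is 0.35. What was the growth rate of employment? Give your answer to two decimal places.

Labor's share = 1 − 0.35 = 0.65.
gY = gA + 0.35×2.1 + 0.65×g.
0.65×g = 3.6 + 0.3 − 0.735 = 3.165.
g = 3.165 / 0.65 = 4.8692%.

Employment grew 4.87%.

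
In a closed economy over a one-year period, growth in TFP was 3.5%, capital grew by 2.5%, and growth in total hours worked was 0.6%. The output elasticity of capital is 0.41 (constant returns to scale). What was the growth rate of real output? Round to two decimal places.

4.88%

Labor's share = 1 − 0.41 = 0.59.
Capital: 0.41 × 2.5 = 1.025 pp.
Total hours worked: 0.59 × 0.6 = 0.354 pp.
Output growth = 3.5 + 1.379 = 4.879%.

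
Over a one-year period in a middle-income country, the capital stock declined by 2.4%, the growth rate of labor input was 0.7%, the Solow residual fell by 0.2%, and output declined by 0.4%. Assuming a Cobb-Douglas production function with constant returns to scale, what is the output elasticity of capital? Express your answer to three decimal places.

gY = gA + α·gK + (1−α)·gL, so gY − gA − gL = α(gK − gL).
-0.4 + 0.2 − 0.7 = α × (-2.4 − 0.7).
-0.9 = -3.1 α, so α = 0.29032.

The output elasticity of capital is 0.290.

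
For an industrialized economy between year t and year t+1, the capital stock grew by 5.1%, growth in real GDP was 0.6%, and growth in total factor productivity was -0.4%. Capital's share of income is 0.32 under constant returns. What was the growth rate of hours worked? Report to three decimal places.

-0.929%

Labor's share = 1 − 0.32 = 0.68.
gY = gA + 0.32×5.1 + 0.68×g.
0.68×g = 0.6 + 0.4 − 1.632 = -0.632.
g = -0.632 / 0.68 = -0.92941%.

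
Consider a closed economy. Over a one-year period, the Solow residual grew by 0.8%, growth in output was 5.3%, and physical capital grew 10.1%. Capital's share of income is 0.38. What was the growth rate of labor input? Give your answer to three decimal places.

1.068%

Labor's share = 1 − 0.38 = 0.62.
gY = gA + 0.38×10.1 + 0.62×g.
0.62×g = 5.3 − 0.8 − 3.838 = 0.662.
g = 0.662 / 0.62 = 1.06774%.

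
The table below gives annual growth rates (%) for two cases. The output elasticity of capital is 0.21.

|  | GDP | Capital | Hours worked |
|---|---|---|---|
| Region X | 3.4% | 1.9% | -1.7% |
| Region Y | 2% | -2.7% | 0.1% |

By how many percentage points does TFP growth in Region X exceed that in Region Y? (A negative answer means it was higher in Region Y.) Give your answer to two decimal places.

1.86 percentage points

Labor's share = 1 − 0.21 = 0.79.
Region X: TFP = 3.4 − 0.399 + 1.343 = 4.344%.
Region Y: TFP = 2 + 0.567 − 0.079 = 2.488%.
Difference = 4.344 − (2.488) = 1.856 pp.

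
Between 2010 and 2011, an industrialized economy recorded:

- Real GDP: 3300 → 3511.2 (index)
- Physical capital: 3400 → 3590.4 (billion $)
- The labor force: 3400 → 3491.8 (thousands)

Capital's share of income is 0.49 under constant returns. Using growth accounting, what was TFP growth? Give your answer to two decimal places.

Real GDP growth = (3511.2 − 3300) / 3300 = 6.4%.
Physical capital growth = (3590.4 − 3400) / 3400 = 5.6%.
The labor force growth = (3491.8 − 3400) / 3400 = 2.7%.
Labor's share = 1 − 0.49 = 0.51.
Physical capital: 0.49 × 5.6 = 2.744 pp.
The labor force: 0.51 × 2.7 = 1.377 pp.
TFP growth = 6.4 − 4.121 = 2.279%.

2.28%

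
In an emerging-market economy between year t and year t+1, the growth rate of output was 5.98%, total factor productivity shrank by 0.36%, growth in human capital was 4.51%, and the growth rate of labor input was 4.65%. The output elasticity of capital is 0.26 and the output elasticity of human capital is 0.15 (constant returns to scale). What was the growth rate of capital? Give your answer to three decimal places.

Capital grew 11.231%.

Labor's share = 1 − 0.26 − 0.15 = 0.59.
gY = gA + 0.15×4.51 + 0.59×4.65 + 0.26×g.
0.26×g = 5.98 + 0.36 − 3.42 = 2.92.
g = 2.92 / 0.26 = 11.23077%.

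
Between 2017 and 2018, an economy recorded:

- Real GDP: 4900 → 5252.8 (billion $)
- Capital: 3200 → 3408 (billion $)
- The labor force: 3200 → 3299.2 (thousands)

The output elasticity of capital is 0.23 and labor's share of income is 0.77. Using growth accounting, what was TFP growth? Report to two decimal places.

Real GDP growth = (5252.8 − 4900) / 4900 = 7.2%.
Capital growth = (3408 − 3200) / 3200 = 6.5%.
The labor force growth = (3299.2 − 3200) / 3200 = 3.1%.
Labor's share = 1 − 0.23 = 0.77.
Capital: 0.23 × 6.5 = 1.495 pp.
The labor force: 0.77 × 3.1 = 2.387 pp.
TFP growth = 7.2 − 3.882 = 3.318%.

TFP grew 3.32%.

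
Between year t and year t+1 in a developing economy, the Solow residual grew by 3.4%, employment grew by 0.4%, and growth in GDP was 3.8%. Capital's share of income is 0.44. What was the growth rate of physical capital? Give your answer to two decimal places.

0.40%

Labor's share = 1 − 0.44 = 0.56.
gY = gA + 0.56×0.4 + 0.44×g.
0.44×g = 3.8 − 3.4 − 0.224 = 0.176.
g = 0.176 / 0.44 = 0.4%.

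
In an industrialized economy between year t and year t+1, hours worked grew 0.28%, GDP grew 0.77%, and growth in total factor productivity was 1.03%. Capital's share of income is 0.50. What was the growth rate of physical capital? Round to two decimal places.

Labor's share = 1 − 0.5 = 0.5.
gY = gA + 0.5×0.28 + 0.5×g.
0.5×g = 0.77 − 1.03 − 0.14 = -0.4.
g = -0.4 / 0.5 = -0.8%.

-0.80%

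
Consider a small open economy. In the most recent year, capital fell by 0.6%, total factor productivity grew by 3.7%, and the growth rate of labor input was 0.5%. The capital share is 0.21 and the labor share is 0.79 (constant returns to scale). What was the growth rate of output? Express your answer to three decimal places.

Output grew 3.969%.

Labor's share = 1 − 0.21 = 0.79.
Capital: 0.21 × (-0.6) = -0.126 pp.
Labor input: 0.79 × 0.5 = 0.395 pp.
Output growth = 3.7 + 0.269 = 3.969%.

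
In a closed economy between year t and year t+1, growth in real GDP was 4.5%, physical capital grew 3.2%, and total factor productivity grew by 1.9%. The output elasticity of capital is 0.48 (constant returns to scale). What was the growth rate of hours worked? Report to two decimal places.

Labor's share = 1 − 0.48 = 0.52.
gY = gA + 0.48×3.2 + 0.52×g.
0.52×g = 4.5 − 1.9 − 1.536 = 1.064.
g = 1.064 / 0.52 = 2.0462%.

2.05%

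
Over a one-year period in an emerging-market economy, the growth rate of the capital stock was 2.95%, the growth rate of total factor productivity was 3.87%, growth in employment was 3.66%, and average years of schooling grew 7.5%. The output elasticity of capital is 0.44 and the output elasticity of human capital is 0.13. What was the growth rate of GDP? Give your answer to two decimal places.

Labor's share = 1 − 0.44 − 0.13 = 0.43.
The capital stock: 0.44 × 2.95 = 1.298 pp.
Average years of schooling: 0.13 × 7.5 = 0.975 pp.
Employment: 0.43 × 3.66 = 1.5738 pp.
Output growth = 3.87 + 3.8468 = 7.7168%.

GDP grew 7.72%.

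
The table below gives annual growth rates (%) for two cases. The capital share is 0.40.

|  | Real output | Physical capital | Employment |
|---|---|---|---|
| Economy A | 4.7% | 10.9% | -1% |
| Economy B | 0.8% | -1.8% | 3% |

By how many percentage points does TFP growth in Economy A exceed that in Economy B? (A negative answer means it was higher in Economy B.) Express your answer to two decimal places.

1.22 percentage points

Labor's share = 1 − 0.4 = 0.6.
Economy A: TFP = 4.7 − 4.36 + 0.6 = 0.94%.
Economy B: TFP = 0.8 + 0.72 − 1.8 = -0.28%.
Difference = 0.94 − (-0.28) = 1.22 pp.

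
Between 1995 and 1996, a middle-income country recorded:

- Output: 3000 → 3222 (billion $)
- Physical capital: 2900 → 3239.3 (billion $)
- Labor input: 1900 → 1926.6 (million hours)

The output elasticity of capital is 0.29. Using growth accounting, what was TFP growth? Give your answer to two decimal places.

3.01%

Output growth = (3222 − 3000) / 3000 = 7.4%.
Physical capital growth = (3239.3 − 2900) / 2900 = 11.7%.
Labor input growth = (1926.6 − 1900) / 1900 = 1.4%.
Labor's share = 1 − 0.29 = 0.71.
Physical capital: 0.29 × 11.7 = 3.393 pp.
Labor input: 0.71 × 1.4 = 0.994 pp.
TFP growth = 7.4 − 4.387 = 3.013%.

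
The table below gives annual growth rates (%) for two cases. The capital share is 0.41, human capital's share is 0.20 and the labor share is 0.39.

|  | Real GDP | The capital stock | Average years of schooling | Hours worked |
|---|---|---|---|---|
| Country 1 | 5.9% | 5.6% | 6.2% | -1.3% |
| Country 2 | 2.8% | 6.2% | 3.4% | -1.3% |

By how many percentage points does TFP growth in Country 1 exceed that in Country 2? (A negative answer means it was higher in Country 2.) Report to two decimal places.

2.79 percentage points

Labor's share = 1 − 0.41 − 0.2 = 0.39.
Country 1: TFP = 5.9 − 2.296 − 1.24 + 0.507 = 2.871%.
Country 2: TFP = 2.8 − 2.542 − 0.68 + 0.507 = 0.085%.
Difference = 2.871 − (0.085) = 2.786 pp.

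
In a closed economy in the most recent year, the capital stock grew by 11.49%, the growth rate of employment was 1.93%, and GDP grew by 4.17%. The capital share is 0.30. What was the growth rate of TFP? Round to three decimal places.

Labor's share = 1 − 0.3 = 0.7.
The capital stock: 0.3 × 11.49 = 3.447 pp.
Employment: 0.7 × 1.93 = 1.351 pp.
TFP growth = 4.17 − 4.798 = -0.628%.

-0.628%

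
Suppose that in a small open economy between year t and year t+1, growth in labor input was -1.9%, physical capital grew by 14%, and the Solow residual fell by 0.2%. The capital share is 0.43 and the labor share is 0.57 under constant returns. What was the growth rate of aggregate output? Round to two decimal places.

Labor's share = 1 − 0.43 = 0.57.
Physical capital: 0.43 × 14 = 6.02 pp.
Labor input: 0.57 × (-1.9) = -1.083 pp.
Output growth = -0.2 + 4.937 = 4.737%.

4.74%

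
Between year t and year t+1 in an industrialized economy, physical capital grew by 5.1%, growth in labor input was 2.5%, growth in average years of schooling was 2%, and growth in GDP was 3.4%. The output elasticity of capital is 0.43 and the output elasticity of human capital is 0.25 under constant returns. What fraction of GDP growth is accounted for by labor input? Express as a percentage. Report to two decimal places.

Labor's share = 1 − 0.43 − 0.25 = 0.32.
Labor input contributed 0.32 × 2.5 = 0.8 pp.
Share of growth = 0.8 / 3.4 × 100 = 23.5294%.

Labor input accounted for 23.53% of growth.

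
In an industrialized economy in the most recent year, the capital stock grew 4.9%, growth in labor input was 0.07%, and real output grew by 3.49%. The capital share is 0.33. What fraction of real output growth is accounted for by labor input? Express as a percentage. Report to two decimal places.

Labor's share = 1 − 0.33 = 0.67.
Labor input contributed 0.67 × 0.07 = 0.0469 pp.
Share of growth = 0.0469 / 3.49 × 100 = 1.3438%.

Labor input accounted for 1.34% of growth.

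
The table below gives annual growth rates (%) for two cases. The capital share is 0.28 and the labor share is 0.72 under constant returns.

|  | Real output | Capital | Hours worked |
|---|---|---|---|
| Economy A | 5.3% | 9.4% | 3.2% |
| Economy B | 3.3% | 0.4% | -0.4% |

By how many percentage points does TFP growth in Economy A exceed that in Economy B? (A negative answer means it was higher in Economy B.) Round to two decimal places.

Labor's share = 1 − 0.28 = 0.72.
Economy A: TFP = 5.3 − 2.632 − 2.304 = 0.364%.
Economy B: TFP = 3.3 − 0.112 + 0.288 = 3.476%.
Difference = 0.364 − (3.476) = -3.112 pp.

-3.11 percentage points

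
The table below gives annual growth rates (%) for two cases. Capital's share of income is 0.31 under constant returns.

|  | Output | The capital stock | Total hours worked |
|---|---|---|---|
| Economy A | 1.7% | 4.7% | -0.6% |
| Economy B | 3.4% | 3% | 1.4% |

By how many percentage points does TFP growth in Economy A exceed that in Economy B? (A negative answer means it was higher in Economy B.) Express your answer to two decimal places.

Labor's share = 1 − 0.31 = 0.69.
Economy A: TFP = 1.7 − 1.457 + 0.414 = 0.657%.
Economy B: TFP = 3.4 − 0.93 − 0.966 = 1.504%.
Difference = 0.657 − (1.504) = -0.847 pp.

-0.85 percentage points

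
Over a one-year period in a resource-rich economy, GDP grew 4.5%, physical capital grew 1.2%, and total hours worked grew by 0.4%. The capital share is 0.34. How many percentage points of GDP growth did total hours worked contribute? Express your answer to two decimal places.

Labor's share = 1 − 0.34 = 0.66.
Contribution = share × growth = 0.66 × 0.4 = 0.264 pp.

0.26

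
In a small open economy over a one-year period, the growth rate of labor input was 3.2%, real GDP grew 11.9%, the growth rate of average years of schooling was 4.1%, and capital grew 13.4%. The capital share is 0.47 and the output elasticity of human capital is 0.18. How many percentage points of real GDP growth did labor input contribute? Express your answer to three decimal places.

1.120

Labor's share = 1 − 0.47 − 0.18 = 0.35.
Contribution = share × growth = 0.35 × 3.2 = 1.12 pp.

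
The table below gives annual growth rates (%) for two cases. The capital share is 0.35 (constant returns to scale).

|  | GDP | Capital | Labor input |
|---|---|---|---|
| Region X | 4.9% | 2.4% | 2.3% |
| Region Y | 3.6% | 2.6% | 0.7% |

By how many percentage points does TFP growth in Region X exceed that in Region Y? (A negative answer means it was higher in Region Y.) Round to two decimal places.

0.33 percentage points

Labor's share = 1 − 0.35 = 0.65.
Region X: TFP = 4.9 − 0.84 − 1.495 = 2.565%.
Region Y: TFP = 3.6 − 0.91 − 0.455 = 2.235%.
Difference = 2.565 − (2.235) = 0.33 pp.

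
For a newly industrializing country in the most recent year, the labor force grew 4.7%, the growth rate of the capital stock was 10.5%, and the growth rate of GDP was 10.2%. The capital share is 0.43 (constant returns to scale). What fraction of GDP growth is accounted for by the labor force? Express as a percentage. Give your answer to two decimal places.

26.26%

Labor's share = 1 − 0.43 = 0.57.
The labor force contributed 0.57 × 4.7 = 2.679 pp.
Share of growth = 2.679 / 10.2 × 100 = 26.2647%.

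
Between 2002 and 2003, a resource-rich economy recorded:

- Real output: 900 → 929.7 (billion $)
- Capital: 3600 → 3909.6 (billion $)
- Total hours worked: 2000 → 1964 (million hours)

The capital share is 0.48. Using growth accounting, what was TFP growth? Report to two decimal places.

Real output growth = (929.7 − 900) / 900 = 3.3%.
Capital growth = (3909.6 − 3600) / 3600 = 8.6%.
Total hours worked growth = (1964 − 2000) / 2000 = -1.8%.
Labor's share = 1 − 0.48 = 0.52.
Capital: 0.48 × 8.6 = 4.128 pp.
Total hours worked: 0.52 × (-1.8) = -0.936 pp.
TFP growth = 3.3 − 3.192 = 0.108%.

0.11%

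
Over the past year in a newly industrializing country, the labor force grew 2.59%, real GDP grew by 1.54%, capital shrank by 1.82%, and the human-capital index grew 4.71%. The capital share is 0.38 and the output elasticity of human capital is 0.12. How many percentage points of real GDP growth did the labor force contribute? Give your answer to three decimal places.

1.295 pp

Labor's share = 1 − 0.38 − 0.12 = 0.5.
Contribution = share × growth = 0.5 × 2.59 = 1.295 pp.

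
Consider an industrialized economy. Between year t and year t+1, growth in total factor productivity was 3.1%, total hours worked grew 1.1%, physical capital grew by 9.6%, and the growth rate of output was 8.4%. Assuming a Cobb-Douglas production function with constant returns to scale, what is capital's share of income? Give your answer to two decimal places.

0.49

gY = gA + α·gK + (1−α)·gL, so gY − gA − gL = α(gK − gL).
8.4 − 3.1 − 1.1 = α × (9.6 − 1.1).
4.2 = 8.5 α, so α = 0.4941.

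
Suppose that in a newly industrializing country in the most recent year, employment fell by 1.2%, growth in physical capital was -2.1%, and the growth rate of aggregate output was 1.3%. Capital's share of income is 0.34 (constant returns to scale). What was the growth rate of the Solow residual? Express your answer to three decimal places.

The Solow residual grew 2.806%.

Labor's share = 1 − 0.34 = 0.66.
Physical capital: 0.34 × (-2.1) = -0.714 pp.
Employment: 0.66 × (-1.2) = -0.792 pp.
TFP growth = 1.3 + 1.506 = 2.806%.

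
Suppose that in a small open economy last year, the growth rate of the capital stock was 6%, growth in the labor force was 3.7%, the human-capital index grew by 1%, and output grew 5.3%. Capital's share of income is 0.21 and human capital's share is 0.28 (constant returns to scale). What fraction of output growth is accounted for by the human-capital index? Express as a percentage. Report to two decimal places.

The human-capital index contributed 0.28 × 1 = 0.28 pp.
Share of growth = 0.28 / 5.3 × 100 = 5.283%.

5.28%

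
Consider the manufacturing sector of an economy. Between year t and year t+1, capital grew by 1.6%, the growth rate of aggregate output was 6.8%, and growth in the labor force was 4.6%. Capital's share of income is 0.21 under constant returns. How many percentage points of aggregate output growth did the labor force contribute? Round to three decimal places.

3.634 percentage points

Labor's share = 1 − 0.21 = 0.79.
Contribution = share × growth = 0.79 × 4.6 = 3.634 pp.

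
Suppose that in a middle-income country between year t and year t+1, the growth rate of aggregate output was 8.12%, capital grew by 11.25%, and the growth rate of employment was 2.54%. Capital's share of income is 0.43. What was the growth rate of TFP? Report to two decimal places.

Labor's share = 1 − 0.43 = 0.57.
Capital: 0.43 × 11.25 = 4.8375 pp.
Employment: 0.57 × 2.54 = 1.4478 pp.
TFP growth = 8.12 − 6.2853 = 1.8347%.

TFP growth was 1.83%.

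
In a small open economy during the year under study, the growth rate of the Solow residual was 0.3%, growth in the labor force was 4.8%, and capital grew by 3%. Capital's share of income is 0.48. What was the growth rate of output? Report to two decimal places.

4.24%

Labor's share = 1 − 0.48 = 0.52.
Capital: 0.48 × 3 = 1.44 pp.
The labor force: 0.52 × 4.8 = 2.496 pp.
Output growth = 0.3 + 3.936 = 4.236%.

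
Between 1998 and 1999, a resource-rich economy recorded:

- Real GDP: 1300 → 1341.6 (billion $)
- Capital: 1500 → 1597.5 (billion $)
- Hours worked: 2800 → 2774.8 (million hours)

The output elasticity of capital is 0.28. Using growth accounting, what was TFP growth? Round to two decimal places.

TFP growth was 2.03%.

Real GDP growth = (1341.6 − 1300) / 1300 = 3.2%.
Capital growth = (1597.5 − 1500) / 1500 = 6.5%.
Hours worked growth = (2774.8 − 2800) / 2800 = -0.9%.
Labor's share = 1 − 0.28 = 0.72.
Capital: 0.28 × 6.5 = 1.82 pp.
Hours worked: 0.72 × (-0.9) = -0.648 pp.
TFP growth = 3.2 − 1.172 = 2.028%.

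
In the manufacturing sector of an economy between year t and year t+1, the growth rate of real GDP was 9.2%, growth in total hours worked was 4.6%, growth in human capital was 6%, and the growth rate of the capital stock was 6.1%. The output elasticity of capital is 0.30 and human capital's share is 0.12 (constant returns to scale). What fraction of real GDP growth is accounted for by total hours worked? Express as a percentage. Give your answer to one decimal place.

Labor's share = 1 − 0.3 − 0.12 = 0.58.
Total hours worked contributed 0.58 × 4.6 = 2.668 pp.
Share of growth = 2.668 / 9.2 × 100 = 29%.

29.0%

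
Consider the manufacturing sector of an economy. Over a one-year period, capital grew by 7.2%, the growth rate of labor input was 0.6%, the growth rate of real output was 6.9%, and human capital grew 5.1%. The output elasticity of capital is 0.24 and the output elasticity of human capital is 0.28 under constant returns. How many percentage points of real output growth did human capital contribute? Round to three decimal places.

1.428 pp

Contribution = share × growth = 0.28 × 5.1 = 1.428 pp.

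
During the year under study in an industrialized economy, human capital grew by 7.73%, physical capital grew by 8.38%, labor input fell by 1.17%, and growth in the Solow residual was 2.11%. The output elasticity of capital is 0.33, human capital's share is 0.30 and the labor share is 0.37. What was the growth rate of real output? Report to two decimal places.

6.76%

Labor's share = 1 − 0.33 − 0.3 = 0.37.
Physical capital: 0.33 × 8.38 = 2.7654 pp.
Human capital: 0.3 × 7.73 = 2.319 pp.
Labor input: 0.37 × (-1.17) = -0.4329 pp.
Output growth = 2.11 + 4.6515 = 6.7615%.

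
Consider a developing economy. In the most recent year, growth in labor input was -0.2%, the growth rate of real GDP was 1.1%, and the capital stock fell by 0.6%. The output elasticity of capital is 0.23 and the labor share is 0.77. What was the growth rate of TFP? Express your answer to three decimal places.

Labor's share = 1 − 0.23 = 0.77.
The capital stock: 0.23 × (-0.6) = -0.138 pp.
Labor input: 0.77 × (-0.2) = -0.154 pp.
TFP growth = 1.1 + 0.292 = 1.392%.

1.392%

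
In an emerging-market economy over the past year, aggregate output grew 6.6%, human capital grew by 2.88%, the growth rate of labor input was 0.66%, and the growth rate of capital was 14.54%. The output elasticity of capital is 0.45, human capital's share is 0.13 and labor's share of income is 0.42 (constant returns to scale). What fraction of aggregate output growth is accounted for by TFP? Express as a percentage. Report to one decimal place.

TFP accounted for -9.0% of growth.

Labor's share = 1 − 0.45 − 0.13 = 0.42.
Capital: 0.45 × 14.54 = 6.543 pp.
Human capital: 0.13 × 2.88 = 0.3744 pp.
Labor input: 0.42 × 0.66 = 0.2772 pp.
TFP growth = 6.6 − 7.1946 = -0.5946%.
TFP share of growth = -0.5946 / 6.6 × 100 = -9.009%.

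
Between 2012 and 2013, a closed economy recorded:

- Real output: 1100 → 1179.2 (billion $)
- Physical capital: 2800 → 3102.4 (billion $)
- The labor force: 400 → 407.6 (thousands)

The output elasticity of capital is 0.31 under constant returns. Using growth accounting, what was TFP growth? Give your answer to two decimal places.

Real output growth = (1179.2 − 1100) / 1100 = 7.2%.
Physical capital growth = (3102.4 − 2800) / 2800 = 10.8%.
The labor force growth = (407.6 − 400) / 400 = 1.9%.
Labor's share = 1 − 0.31 = 0.69.
Physical capital: 0.31 × 10.8 = 3.348 pp.
The labor force: 0.69 × 1.9 = 1.311 pp.
TFP growth = 7.2 − 4.659 = 2.541%.

2.54%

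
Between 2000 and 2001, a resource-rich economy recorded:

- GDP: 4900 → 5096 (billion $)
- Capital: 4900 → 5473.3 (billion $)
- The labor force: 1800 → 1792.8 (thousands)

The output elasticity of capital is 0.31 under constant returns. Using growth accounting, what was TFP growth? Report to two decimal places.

0.65%

GDP growth = (5096 − 4900) / 4900 = 4%.
Capital growth = (5473.3 − 4900) / 4900 = 11.7%.
The labor force growth = (1792.8 − 1800) / 1800 = -0.4%.
Labor's share = 1 − 0.31 = 0.69.
Capital: 0.31 × 11.7 = 3.627 pp.
The labor force: 0.69 × (-0.4) = -0.276 pp.
TFP growth = 4 − 3.351 = 0.649%.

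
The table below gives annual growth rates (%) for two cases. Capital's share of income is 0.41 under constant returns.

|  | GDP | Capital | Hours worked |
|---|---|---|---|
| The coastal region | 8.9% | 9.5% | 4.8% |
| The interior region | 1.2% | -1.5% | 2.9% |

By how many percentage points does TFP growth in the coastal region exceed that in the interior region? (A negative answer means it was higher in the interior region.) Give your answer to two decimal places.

2.07 percentage points

Labor's share = 1 − 0.41 = 0.59.
The coastal region: TFP = 8.9 − 3.895 − 2.832 = 2.173%.
The interior region: TFP = 1.2 + 0.615 − 1.711 = 0.104%.
Difference = 2.173 − (0.104) = 2.069 pp.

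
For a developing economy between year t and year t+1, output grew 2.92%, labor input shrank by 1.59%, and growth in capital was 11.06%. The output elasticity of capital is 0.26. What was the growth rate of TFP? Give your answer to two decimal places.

Labor's share = 1 − 0.26 = 0.74.
Capital: 0.26 × 11.06 = 2.8756 pp.
Labor input: 0.74 × (-1.59) = -1.1766 pp.
TFP growth = 2.92 − 1.699 = 1.221%.

1.22%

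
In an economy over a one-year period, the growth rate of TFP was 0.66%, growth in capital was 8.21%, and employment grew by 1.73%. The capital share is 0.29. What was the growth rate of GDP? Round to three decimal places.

Labor's share = 1 − 0.29 = 0.71.
Capital: 0.29 × 8.21 = 2.3809 pp.
Employment: 0.71 × 1.73 = 1.2283 pp.
Output growth = 0.66 + 3.6092 = 4.2692%.

4.269%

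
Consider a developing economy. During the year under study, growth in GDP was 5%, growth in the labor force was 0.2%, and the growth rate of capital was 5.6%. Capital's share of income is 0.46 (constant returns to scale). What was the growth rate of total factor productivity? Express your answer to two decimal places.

2.32%

Labor's share = 1 − 0.46 = 0.54.
Capital: 0.46 × 5.6 = 2.576 pp.
The labor force: 0.54 × 0.2 = 0.108 pp.
TFP growth = 5 − 2.684 = 2.316%.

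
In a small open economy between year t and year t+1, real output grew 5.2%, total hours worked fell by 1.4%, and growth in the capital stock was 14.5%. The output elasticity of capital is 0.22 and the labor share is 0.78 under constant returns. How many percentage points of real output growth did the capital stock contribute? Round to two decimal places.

3.19 pp

Contribution = share × growth = 0.22 × 14.5 = 3.19 pp.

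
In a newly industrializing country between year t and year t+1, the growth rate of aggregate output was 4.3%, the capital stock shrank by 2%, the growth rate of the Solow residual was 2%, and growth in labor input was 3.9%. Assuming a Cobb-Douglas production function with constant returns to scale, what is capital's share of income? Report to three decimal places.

Capital's share of income is 0.271.

gY = gA + α·gK + (1−α)·gL, so gY − gA − gL = α(gK − gL).
4.3 − 2 − 3.9 = α × (-2 − 3.9).
-1.6 = -5.9 α, so α = 0.27119.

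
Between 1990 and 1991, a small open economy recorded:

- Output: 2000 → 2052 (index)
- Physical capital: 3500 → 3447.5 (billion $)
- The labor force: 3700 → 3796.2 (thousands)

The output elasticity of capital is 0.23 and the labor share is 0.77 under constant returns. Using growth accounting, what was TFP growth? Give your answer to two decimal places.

0.94%

Output growth = (2052 − 2000) / 2000 = 2.6%.
Physical capital growth = (3447.5 − 3500) / 3500 = -1.5%.
The labor force growth = (3796.2 − 3700) / 3700 = 2.6%.
Labor's share = 1 − 0.23 = 0.77.
Physical capital: 0.23 × (-1.5) = -0.345 pp.
The labor force: 0.77 × 2.6 = 2.002 pp.
TFP growth = 2.6 − 1.657 = 0.943%.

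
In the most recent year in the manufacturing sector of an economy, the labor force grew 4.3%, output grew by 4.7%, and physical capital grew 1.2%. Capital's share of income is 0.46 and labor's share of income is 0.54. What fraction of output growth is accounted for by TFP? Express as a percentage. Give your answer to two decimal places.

38.85%

Labor's share = 1 − 0.46 = 0.54.
Physical capital: 0.46 × 1.2 = 0.552 pp.
The labor force: 0.54 × 4.3 = 2.322 pp.
TFP growth = 4.7 − 2.874 = 1.826%.
TFP share of growth = 1.826 / 4.7 × 100 = 38.8511%.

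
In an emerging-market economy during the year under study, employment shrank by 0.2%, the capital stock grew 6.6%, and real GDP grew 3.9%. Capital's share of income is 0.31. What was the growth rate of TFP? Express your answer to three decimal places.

Labor's share = 1 − 0.31 = 0.69.
The capital stock: 0.31 × 6.6 = 2.046 pp.
Employment: 0.69 × (-0.2) = -0.138 pp.
TFP growth = 3.9 − 1.908 = 1.992%.

1.992%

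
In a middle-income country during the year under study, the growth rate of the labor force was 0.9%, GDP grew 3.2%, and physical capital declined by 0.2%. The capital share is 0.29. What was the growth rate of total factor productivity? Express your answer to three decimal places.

Labor's share = 1 − 0.29 = 0.71.
Physical capital: 0.29 × (-0.2) = -0.058 pp.
The labor force: 0.71 × 0.9 = 0.639 pp.
TFP growth = 3.2 − 0.581 = 2.619%.

2.619%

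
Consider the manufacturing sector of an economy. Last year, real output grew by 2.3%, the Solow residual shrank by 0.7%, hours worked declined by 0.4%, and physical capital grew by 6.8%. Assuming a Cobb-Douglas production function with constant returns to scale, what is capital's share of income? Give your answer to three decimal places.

Capital's share of income is 0.472.

gY = gA + α·gK + (1−α)·gL, so gY − gA − gL = α(gK − gL).
2.3 + 0.7 + 0.4 = α × (6.8 − (-0.4)).
3.4 = 7.2 α, so α = 0.47222.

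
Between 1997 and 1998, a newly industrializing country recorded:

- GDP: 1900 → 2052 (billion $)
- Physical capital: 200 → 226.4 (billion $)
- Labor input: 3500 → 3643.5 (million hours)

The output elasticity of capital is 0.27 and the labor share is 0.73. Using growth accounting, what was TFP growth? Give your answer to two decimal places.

1.44%

GDP growth = (2052 − 1900) / 1900 = 8%.
Physical capital growth = (226.4 − 200) / 200 = 13.2%.
Labor input growth = (3643.5 − 3500) / 3500 = 4.1%.
Labor's share = 1 − 0.27 = 0.73.
Physical capital: 0.27 × 13.2 = 3.564 pp.
Labor input: 0.73 × 4.1 = 2.993 pp.
TFP growth = 8 − 6.557 = 1.443%.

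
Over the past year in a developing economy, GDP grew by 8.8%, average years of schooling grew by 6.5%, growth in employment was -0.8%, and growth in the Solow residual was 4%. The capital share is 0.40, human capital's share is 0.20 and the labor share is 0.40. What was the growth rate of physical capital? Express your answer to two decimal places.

Labor's share = 1 − 0.4 − 0.2 = 0.4.
gY = gA + 0.2×6.5 + 0.4×(-0.8) + 0.4×g.
0.4×g = 8.8 − 4 − 0.98 = 3.82.
g = 3.82 / 0.4 = 9.55%.

Physical capital growth was 9.55%.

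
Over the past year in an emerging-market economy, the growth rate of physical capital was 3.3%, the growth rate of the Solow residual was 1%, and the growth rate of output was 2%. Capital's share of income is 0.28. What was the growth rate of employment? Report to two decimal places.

Labor's share = 1 − 0.28 = 0.72.
gY = gA + 0.28×3.3 + 0.72×g.
0.72×g = 2 − 1 − 0.924 = 0.076.
g = 0.076 / 0.72 = 0.1056%.

Employment growth was 0.11%.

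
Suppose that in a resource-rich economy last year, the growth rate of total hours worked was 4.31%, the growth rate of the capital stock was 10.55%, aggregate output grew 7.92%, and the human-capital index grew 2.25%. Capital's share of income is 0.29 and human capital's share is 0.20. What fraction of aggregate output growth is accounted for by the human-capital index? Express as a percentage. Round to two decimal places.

The human-capital index contributed 0.2 × 2.25 = 0.45 pp.
Share of growth = 0.45 / 7.92 × 100 = 5.6818%.

The human-capital index accounted for 5.68% of growth.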